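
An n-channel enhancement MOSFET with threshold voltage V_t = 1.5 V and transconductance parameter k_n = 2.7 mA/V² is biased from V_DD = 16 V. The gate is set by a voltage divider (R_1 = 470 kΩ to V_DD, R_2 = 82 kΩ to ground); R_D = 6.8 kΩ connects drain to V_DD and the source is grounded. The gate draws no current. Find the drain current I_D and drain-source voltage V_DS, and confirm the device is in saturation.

V_G = V_DD·R_2/(R_1+R_2) = 16×82/552 = 2.38 V. With the source grounded, V_GS = V_G = 2.38 V.
Assume saturation: I_D = (k_n/2)(V_GS − V_t)² = (2.7/2)×(2.38 − 1.5)² = 1.35×0.877² = 1.04 mA.
V_DS = V_DD − I_D·R_D = 16 − 1.04×6.8 = 8.94 V.
Saturation requires V_DS ≥ V_GS − V_t = 0.877 V; 8.94 ≥ 0.877 ✓.

I_D ≈ 1 mA, V_DS ≈ 8.9 V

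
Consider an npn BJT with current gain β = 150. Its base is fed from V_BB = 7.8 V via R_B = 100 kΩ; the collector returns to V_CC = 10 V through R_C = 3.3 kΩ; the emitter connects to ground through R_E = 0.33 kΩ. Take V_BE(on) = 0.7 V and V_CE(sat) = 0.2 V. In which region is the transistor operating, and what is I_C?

Assume active: I_B = (7.8 − 0.7)/(100 + 151×0.33) = 0.0474 mA, I_C = β·I_B = 7.11 mA.
Then V_CE = 10 − 7.11×3.3 − 7.16×0.33 = -15.8 V < 0.2 V — the active assumption fails.
Re-solve with V_CE = 0.2 V. KCL at the emitter: V_E/R_E = (V_BB−0.7−V_E)/R_B + (V_CC−0.2−V_E)/R_C, giving V_E = 0.909 V.
I_C = (V_CC − 0.2 − V_E)/R_C = (9.8 − 0.909)/3.3 = 2.69 mA.
Check: I_B = (7.1 − 0.909)/100 = 0.0619 mA, and β·I_B = 9.29 mA > I_C, confirming saturation.

saturation; I_C ≈ 2.7 mA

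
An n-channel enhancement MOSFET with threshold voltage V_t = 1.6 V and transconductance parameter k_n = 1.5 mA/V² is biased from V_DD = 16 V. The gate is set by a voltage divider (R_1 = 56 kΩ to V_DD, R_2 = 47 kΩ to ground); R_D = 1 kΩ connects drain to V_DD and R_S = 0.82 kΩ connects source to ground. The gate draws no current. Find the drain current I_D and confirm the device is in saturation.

I_D ≈ 4.1 mA

V_G = V_DD·R_2/(R_1+R_2) = 16×47/103 = 7.3 V.
Assume saturation: I_D = (k_n/2)(V_GS − V_t)² with V_GS = V_G − I_D·R_S = 7.3 − 0.82·I_D.
Substituting gives 0.504·I_D² − 8.01·I_D + 24.4 = 0, with roots I_D = 4.1 or 11.8 mA.
The root I_D = 11.8 mA gives V_GS = -2.36 V ≤ V_t, so take I_D = 4.1 mA.
Then V_GS = 3.94 V and V_DS = V_DD − I_D(R_D+R_S) = 16 − 4.1×1.82 = 8.54 V.
Saturation requires V_DS ≥ V_GS − V_t = 2.34 V; 8.54 ≥ 2.34 ✓.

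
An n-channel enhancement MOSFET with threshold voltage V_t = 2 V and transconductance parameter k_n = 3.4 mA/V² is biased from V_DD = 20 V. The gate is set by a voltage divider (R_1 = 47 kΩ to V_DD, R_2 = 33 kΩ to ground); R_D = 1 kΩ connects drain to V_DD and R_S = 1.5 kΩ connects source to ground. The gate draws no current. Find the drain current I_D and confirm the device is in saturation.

V_G = V_DD·R_2/(R_1+R_2) = 20×33/80 = 8.25 V.
Assume saturation: I_D = (k_n/2)(V_GS − V_t)² with V_GS = V_G − I_D·R_S = 8.25 − 1.5·I_D.
Substituting gives 3.82·I_D² − 32.9·I_D + 66.4 = 0, with roots I_D = 3.25 or 5.35 mA.
The root I_D = 5.35 mA gives V_GS = 0.226 V ≤ V_t, so take I_D = 3.25 mA.
Then V_GS = 3.38 V and V_DS = V_DD − I_D(R_D+R_S) = 20 − 3.25×2.5 = 11.9 V.
Saturation requires V_DS ≥ V_GS − V_t = 1.38 V; 11.9 ≥ 1.38 ✓.

I_D ≈ 3.2 mA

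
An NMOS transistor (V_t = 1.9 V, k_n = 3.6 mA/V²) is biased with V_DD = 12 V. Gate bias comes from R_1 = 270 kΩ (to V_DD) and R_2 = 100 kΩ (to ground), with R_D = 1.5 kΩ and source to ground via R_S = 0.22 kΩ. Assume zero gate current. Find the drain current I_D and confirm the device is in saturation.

V_G = V_DD·R_2/(R_1+R_2) = 12×100/370 = 3.24 V.
Assume saturation: I_D = (k_n/2)(V_GS − V_t)² with V_GS = V_G − I_D·R_S = 3.24 − 0.22·I_D.
Substituting gives 0.0871·I_D² − 2.06·I_D + 3.25 = 0, with roots I_D = 1.69 or 22 mA.
The root I_D = 22 mA gives V_GS = -1.6 V ≤ V_t, so take I_D = 1.69 mA.
Then V_GS = 2.87 V and V_DS = V_DD − I_D(R_D+R_S) = 12 − 1.69×1.72 = 9.08 V.
Saturation requires V_DS ≥ V_GS − V_t = 0.97 V; 9.08 ≥ 0.97 ✓.

I_D ≈ 1.7 mA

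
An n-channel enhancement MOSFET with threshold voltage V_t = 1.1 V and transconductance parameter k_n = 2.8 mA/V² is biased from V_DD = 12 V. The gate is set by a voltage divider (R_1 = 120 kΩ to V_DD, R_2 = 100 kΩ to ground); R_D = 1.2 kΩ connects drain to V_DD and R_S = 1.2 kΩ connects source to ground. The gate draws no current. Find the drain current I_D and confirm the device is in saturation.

I_D ≈ 2.5 mA

V_G = V_DD·R_2/(R_1+R_2) = 12×100/220 = 5.45 V.
Assume saturation: I_D = (k_n/2)(V_GS − V_t)² with V_GS = V_G − I_D·R_S = 5.45 − 1.2·I_D.
Substituting gives 2.02·I_D² − 15.6·I_D + 26.5 = 0, with roots I_D = 2.51 or 5.24 mA.
The root I_D = 5.24 mA gives V_GS = -0.835 V ≤ V_t, so take I_D = 2.51 mA.
Then V_GS = 2.44 V and V_DS = V_DD − I_D(R_D+R_S) = 12 − 2.51×2.4 = 5.97 V.
Saturation requires V_DS ≥ V_GS − V_t = 1.34 V; 5.97 ≥ 1.34 ✓.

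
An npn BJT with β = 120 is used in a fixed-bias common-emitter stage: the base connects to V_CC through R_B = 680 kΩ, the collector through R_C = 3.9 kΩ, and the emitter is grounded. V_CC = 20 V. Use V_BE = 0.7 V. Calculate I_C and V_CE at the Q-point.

Base loop: V_CC = I_B·R_B + V_BE, so I_B = (20 − 0.7)/680 kΩ = 0.0284 mA.
In the active region I_C = β·I_B = 120 × 0.0284 = 3.41 mA.
Collector loop: V_CE = V_CC − I_C·R_C = 20 − 3.41×3.9 = 6.72 V.
Since V_CE = 6.72 V > V_CE(sat) ≈ 0.2 V, the transistor is in the active region as assumed.

I_C ≈ 3.4 mA, V_CE ≈ 6.7 V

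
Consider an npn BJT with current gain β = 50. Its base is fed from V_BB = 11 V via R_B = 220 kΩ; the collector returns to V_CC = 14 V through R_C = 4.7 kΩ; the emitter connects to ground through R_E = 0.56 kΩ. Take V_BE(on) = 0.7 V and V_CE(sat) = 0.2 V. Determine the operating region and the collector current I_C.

active; I_C ≈ 2.1 mA

Assume active. Base-emitter loop: I_B = (V_BB − V_BE)/(R_B + (β+1)R_E) = (11 − 0.7)/(220 + 51×0.56) = 0.0414 mA.
I_C = β·I_B = 50×0.0414 = 2.07 mA.
V_CE = V_CC − I_C·R_C − I_E·R_E = 14 − 2.07×4.7 − 2.11×0.56 = 3.08 V > V_CE(sat), so the active-region assumption holds.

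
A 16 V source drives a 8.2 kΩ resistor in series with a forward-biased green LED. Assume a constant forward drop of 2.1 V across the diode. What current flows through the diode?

KVL around the loop: 16 = V_D + I·R = 2.1 + I × 8.2 kΩ.
So I = (16 − 2.1) / 8.2 kΩ = 13.9 / 8.2 = 1.7 mA.

I ≈ 1.7 mA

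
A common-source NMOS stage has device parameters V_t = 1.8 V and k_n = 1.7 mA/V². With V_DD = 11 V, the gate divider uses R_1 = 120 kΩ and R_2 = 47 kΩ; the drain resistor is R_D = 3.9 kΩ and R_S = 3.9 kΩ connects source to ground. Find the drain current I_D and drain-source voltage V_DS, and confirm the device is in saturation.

I_D ≈ 0.21 mA, V_DS ≈ 9.4 V

V_G = V_DD·R_2/(R_1+R_2) = 11×47/167 = 3.1 V.
Assume saturation: I_D = (k_n/2)(V_GS − V_t)² with V_GS = V_G − I_D·R_S = 3.1 − 3.9·I_D.
Substituting gives 12.9·I_D² − 9.59·I_D + 1.43 = 0, with roots I_D = 0.206 or 0.536 mA.
The root I_D = 0.536 mA gives V_GS = 1.01 V ≤ V_t, so take I_D = 0.206 mA.
Then V_GS = 2.29 V and V_DS = V_DD − I_D(R_D+R_S) = 11 − 0.206×7.8 = 9.39 V.
Saturation requires V_DS ≥ V_GS − V_t = 0.492 V; 9.39 ≥ 0.492 ✓.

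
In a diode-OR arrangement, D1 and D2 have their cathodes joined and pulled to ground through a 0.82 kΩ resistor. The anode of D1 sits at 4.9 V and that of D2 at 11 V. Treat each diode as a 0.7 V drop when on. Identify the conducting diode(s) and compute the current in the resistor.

Assume both conduct. Then node N would need to be at both 4.9−0.7 = 4.2 V and 11−0.7 = 10.3 V, which is impossible.
Assume only D2 conducts: V_N = 11 − 0.7 = 10.3 V, so I_R = 10.3/0.82 = 12.6 mA.
Check D1: its anode-to-cathode voltage is 4.9 − 10.3 = -5.4 V < 0.7 V, so it is off. The assumption is consistent.

Only D2 conducts; I_R ≈ 13 mA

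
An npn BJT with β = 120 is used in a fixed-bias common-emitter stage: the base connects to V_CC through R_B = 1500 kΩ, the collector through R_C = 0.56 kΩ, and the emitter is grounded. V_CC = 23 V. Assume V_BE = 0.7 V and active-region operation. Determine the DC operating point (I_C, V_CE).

Base loop: V_CC = I_B·R_B + V_BE, so I_B = (23 − 0.7)/1500 kΩ = 0.0149 mA.
In the active region I_C = β·I_B = 120 × 0.0149 = 1.78 mA.
Collector loop: V_CE = V_CC − I_C·R_C = 23 − 1.78×0.56 = 22 V.
Since V_CE = 22 V > V_CE(sat) ≈ 0.2 V, the transistor is in the active region as assumed.

I_C ≈ 1.8 mA, V_CE ≈ 22 V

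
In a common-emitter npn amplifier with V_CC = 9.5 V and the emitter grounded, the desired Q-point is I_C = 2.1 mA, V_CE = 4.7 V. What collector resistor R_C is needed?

Collector loop: V_CC = I_C·R_C + V_CE.
R_C = (V_CC − V_CE)/I_C = (9.5 − 4.7)/2.1 = 2.29 kΩ.

R_C ≈ 2.3 kΩ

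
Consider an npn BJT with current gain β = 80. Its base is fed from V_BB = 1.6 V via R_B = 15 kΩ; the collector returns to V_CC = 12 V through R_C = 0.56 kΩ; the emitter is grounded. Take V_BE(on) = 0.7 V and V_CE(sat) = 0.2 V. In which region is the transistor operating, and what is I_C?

Assume active. Base-emitter loop: I_B = (V_BB − V_BE)/R_B = (1.6 − 0.7)/15 = 0.06 mA.
I_C = β·I_B = 80×0.06 = 4.8 mA.
V_CE = V_CC − I_C·R_C = 12 − 4.8×0.56 = 9.31 V > V_CE(sat), so the active-region assumption holds.

active; I_C ≈ 4.8 mA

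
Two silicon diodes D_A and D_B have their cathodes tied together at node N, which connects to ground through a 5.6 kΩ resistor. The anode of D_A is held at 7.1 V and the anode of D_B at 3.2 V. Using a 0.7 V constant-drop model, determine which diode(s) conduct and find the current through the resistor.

Assume both conduct. Then node N would need to be at both 7.1−0.7 = 6.4 V and 3.2−0.7 = 2.5 V, which is impossible.
Assume only D_A conducts: V_N = 7.1 − 0.7 = 6.4 V, so I_R = 6.4/5.6 = 1.14 mA.
Check D_B: its anode-to-cathode voltage is 3.2 − 6.4 = -3.2 V < 0.7 V, so it is off. The assumption is consistent.

Only D_A conducts; I_R ≈ 1.1 mA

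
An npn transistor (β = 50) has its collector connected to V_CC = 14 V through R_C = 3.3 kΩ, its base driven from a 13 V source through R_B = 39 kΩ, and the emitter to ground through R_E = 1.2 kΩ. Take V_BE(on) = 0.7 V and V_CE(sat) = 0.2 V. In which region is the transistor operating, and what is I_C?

Assume active: I_B = (13 − 0.7)/(39 + 51×1.2) = 0.123 mA, I_C = β·I_B = 6.14 mA.
Then V_CE = 14 − 6.14×3.3 − 6.26×1.2 = -13.8 V < 0.2 V — the active assumption fails.
Re-solve with V_CE = 0.2 V. KCL at the emitter: V_E/R_E = (V_BB−0.7−V_E)/R_B + (V_CC−0.2−V_E)/R_C, giving V_E = 3.87 V.
I_C = (V_CC − 0.2 − V_E)/R_C = (13.8 − 3.87)/3.3 = 3.01 mA.
Check: I_B = (12.3 − 3.87)/39 = 0.216 mA, and β·I_B = 10.8 mA > I_C, confirming saturation.

saturation; I_C ≈ 3 mA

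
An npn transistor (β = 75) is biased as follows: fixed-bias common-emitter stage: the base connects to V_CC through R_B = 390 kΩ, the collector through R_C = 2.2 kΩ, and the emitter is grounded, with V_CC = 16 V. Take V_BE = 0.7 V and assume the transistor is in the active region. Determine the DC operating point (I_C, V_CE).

Base loop: V_CC = I_B·R_B + V_BE, so I_B = (16 − 0.7)/390 kΩ = 0.0392 mA.
In the active region I_C = β·I_B = 75 × 0.0392 = 2.94 mA.
Collector loop: V_CE = V_CC − I_C·R_C = 16 − 2.94×2.2 = 9.53 V.
Since V_CE = 9.53 V > V_CE(sat) ≈ 0.2 V, the transistor is in the active region as assumed.

I_C ≈ 2.9 mA, V_CE ≈ 9.5 V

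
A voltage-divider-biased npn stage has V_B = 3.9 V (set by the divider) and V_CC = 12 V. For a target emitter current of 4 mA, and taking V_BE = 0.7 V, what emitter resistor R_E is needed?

R_E ≈ 0.8 kΩ

V_E = V_B − V_BE = 3.9 − 0.7 = 3.2 V.
R_E = V_E / I_E = 3.2 / 4 = 0.8 kΩ.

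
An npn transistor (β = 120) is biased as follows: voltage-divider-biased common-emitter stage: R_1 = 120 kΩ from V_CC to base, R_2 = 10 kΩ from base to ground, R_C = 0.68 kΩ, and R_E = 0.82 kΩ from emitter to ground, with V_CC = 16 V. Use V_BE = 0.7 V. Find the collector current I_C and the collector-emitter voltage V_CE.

I_C ≈ 0.59 mA, V_CE ≈ 15 V

Thevenize the base divider: V_Th = V_CC·R_2/(R_1+R_2) = 16×10/130 = 1.23 V, R_Th = R_1‖R_2 = 9.23 kΩ.
Base-emitter loop: V_Th = I_B·R_Th + V_BE + (β+1)I_B·R_E, so I_B = (1.23 − 0.7) / (9.23 + 121×0.82) = 0.00489 mA.
I_C = β·I_B = 120×0.00489 = 0.587 mA, and I_E = (β+1)I_B = 0.592 mA.
V_CE = V_CC − I_C·R_C − I_E·R_E = 16 − 0.587×0.68 − 0.592×0.82 = 15.1 V.
V_CE = 15.1 V > 0.2 V confirms active-region operation.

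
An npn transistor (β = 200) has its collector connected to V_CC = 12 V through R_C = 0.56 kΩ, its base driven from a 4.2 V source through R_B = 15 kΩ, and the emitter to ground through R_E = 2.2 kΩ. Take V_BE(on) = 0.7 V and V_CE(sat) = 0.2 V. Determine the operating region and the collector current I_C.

active; I_C ≈ 1.5 mA

Assume active. Base-emitter loop: I_B = (V_BB − V_BE)/(R_B + (β+1)R_E) = (4.2 − 0.7)/(15 + 201×2.2) = 0.00766 mA.
I_C = β·I_B = 200×0.00766 = 1.53 mA.
V_CE = V_CC − I_C·R_C − I_E·R_E = 12 − 1.53×0.56 − 1.54×2.2 = 7.76 V > V_CE(sat), so the active-region assumption holds.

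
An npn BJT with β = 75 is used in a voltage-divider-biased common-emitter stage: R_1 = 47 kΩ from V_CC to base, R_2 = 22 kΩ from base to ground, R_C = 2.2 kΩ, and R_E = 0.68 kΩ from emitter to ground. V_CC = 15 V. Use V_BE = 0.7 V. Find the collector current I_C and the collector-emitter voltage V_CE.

Thevenize the base divider: V_Th = V_CC·R_2/(R_1+R_2) = 15×22/69 = 4.78 V, R_Th = R_1‖R_2 = 15 kΩ.
Base-emitter loop: V_Th = I_B·R_Th + V_BE + (β+1)I_B·R_E, so I_B = (4.78 − 0.7) / (15 + 76×0.68) = 0.0612 mA.
I_C = β·I_B = 75×0.0612 = 4.59 mA, and I_E = (β+1)I_B = 4.65 mA.
V_CE = V_CC − I_C·R_C − I_E·R_E = 15 − 4.59×2.2 − 4.65×0.68 = 1.73 V.
V_CE = 1.73 V > 0.2 V confirms active-region operation.

I_C ≈ 4.6 mA, V_CE ≈ 1.7 V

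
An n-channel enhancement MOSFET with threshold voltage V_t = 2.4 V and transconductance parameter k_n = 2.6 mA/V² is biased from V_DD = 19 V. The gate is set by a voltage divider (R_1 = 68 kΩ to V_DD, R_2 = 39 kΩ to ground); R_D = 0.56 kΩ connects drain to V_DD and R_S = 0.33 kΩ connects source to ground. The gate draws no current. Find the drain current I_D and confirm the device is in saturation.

V_G = V_DD·R_2/(R_1+R_2) = 19×39/107 = 6.93 V.
Assume saturation: I_D = (k_n/2)(V_GS − V_t)² with V_GS = V_G − I_D·R_S = 6.93 − 0.33·I_D.
Substituting gives 0.142·I_D² − 4.88·I_D + 26.6 = 0, with roots I_D = 6.79 or 27.7 mA.
The root I_D = 27.7 mA gives V_GS = -2.22 V ≤ V_t, so take I_D = 6.79 mA.
Then V_GS = 4.69 V and V_DS = V_DD − I_D(R_D+R_S) = 19 − 6.79×0.89 = 13 V.
Saturation requires V_DS ≥ V_GS − V_t = 2.29 V; 13 ≥ 2.29 ✓.

I_D ≈ 6.8 mA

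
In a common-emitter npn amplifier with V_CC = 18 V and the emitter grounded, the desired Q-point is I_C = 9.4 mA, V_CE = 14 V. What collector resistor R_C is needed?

Collector loop: V_CC = I_C·R_C + V_CE.
R_C = (V_CC − V_CE)/I_C = (18 − 14)/9.4 = 0.426 kΩ.

R_C ≈ 0.43 kΩ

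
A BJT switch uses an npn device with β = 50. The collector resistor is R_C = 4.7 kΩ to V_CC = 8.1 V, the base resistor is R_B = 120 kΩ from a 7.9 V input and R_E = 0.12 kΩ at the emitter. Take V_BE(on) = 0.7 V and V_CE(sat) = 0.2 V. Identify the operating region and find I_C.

saturation; I_C ≈ 1.6 mA

Assume active: I_B = (7.9 − 0.7)/(120 + 51×0.12) = 0.0571 mA, I_C = β·I_B = 2.85 mA.
Then V_CE = 8.1 − 2.85×4.7 − 2.91×0.12 = -5.67 V < 0.2 V — the active assumption fails.
Re-solve with V_CE = 0.2 V. KCL at the emitter: V_E/R_E = (V_BB−0.7−V_E)/R_B + (V_CC−0.2−V_E)/R_C, giving V_E = 0.204 V.
I_C = (V_CC − 0.2 − V_E)/R_C = (7.9 − 0.204)/4.7 = 1.64 mA.
Check: I_B = (7.2 − 0.204)/120 = 0.0583 mA, and β·I_B = 2.92 mA > I_C, confirming saturation.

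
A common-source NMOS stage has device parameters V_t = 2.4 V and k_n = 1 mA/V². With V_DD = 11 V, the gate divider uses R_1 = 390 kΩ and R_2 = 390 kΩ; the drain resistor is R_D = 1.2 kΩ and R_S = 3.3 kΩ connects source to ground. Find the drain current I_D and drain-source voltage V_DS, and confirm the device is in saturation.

I_D ≈ 0.61 mA, V_DS ≈ 8.3 V

V_G = V_DD·R_2/(R_1+R_2) = 11×390/780 = 5.5 V.
Assume saturation: I_D = (k_n/2)(V_GS − V_t)² with V_GS = V_G − I_D·R_S = 5.5 − 3.3·I_D.
Substituting gives 5.44·I_D² − 11.2·I_D + 4.81 = 0, with roots I_D = 0.606 or 1.46 mA.
The root I_D = 1.46 mA gives V_GS = 0.693 V ≤ V_t, so take I_D = 0.606 mA.
Then V_GS = 3.5 V and V_DS = V_DD − I_D(R_D+R_S) = 11 − 0.606×4.5 = 8.27 V.
Saturation requires V_DS ≥ V_GS − V_t = 1.1 V; 8.27 ≥ 1.1 ✓.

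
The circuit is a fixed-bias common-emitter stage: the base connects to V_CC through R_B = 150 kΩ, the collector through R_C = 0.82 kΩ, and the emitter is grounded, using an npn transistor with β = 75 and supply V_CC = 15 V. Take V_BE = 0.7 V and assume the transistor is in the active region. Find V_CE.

V_CE ≈ 9.1 V

Base loop: V_CC = I_B·R_B + V_BE, so I_B = (15 − 0.7)/150 kΩ = 0.0953 mA.
In the active region I_C = β·I_B = 75 × 0.0953 = 7.15 mA.
Collector loop: V_CE = V_CC − I_C·R_C = 15 − 7.15×0.82 = 9.14 V.
Since V_CE = 9.14 V > V_CE(sat) ≈ 0.2 V, the transistor is in the active region as assumed.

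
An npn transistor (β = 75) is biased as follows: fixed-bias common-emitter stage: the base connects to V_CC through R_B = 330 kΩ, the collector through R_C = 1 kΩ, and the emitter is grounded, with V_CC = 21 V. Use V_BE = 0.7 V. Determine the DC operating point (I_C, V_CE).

I_C ≈ 4.6 mA, V_CE ≈ 16 V

Base loop: V_CC = I_B·R_B + V_BE, so I_B = (21 − 0.7)/330 kΩ = 0.0615 mA.
In the active region I_C = β·I_B = 75 × 0.0615 = 4.61 mA.
Collector loop: V_CE = V_CC − I_C·R_C = 21 − 4.61×1 = 16.4 V.
Since V_CE = 16.4 V > V_CE(sat) ≈ 0.2 V, the transistor is in the active region as assumed.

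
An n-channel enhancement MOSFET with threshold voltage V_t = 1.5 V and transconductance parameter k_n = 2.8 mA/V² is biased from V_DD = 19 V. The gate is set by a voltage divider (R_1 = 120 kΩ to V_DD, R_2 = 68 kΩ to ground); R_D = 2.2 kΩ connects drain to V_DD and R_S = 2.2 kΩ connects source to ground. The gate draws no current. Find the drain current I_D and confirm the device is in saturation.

V_G = V_DD·R_2/(R_1+R_2) = 19×68/188 = 6.87 V.
Assume saturation: I_D = (k_n/2)(V_GS − V_t)² with V_GS = V_G − I_D·R_S = 6.87 − 2.2·I_D.
Substituting gives 6.78·I_D² − 34.1·I_D + 40.4 = 0, with roots I_D = 1.91 or 3.12 mA.
The root I_D = 3.12 mA gives V_GS = 0.00702 V ≤ V_t, so take I_D = 1.91 mA.
Then V_GS = 2.67 V and V_DS = V_DD − I_D(R_D+R_S) = 19 − 1.91×4.4 = 10.6 V.
Saturation requires V_DS ≥ V_GS − V_t = 1.17 V; 10.6 ≥ 1.17 ✓.

I_D ≈ 1.9 mA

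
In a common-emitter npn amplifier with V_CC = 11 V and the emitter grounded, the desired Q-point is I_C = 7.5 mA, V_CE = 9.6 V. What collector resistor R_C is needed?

R_C ≈ 0.19 kΩ

Collector loop: V_CC = I_C·R_C + V_CE.
R_C = (V_CC − V_CE)/I_C = (11 − 9.6)/7.5 = 0.187 kΩ.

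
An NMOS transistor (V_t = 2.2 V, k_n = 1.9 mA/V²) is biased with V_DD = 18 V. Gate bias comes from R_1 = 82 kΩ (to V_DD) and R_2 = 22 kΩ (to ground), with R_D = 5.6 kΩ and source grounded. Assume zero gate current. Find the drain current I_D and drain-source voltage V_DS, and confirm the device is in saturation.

I_D ≈ 2.5 mA, V_DS ≈ 4.2 V

V_G = V_DD·R_2/(R_1+R_2) = 18×22/104 = 3.81 V. With the source grounded, V_GS = V_G = 3.81 V.
Assume saturation: I_D = (k_n/2)(V_GS − V_t)² = (1.9/2)×(3.81 − 2.2)² = 0.95×1.61² = 2.46 mA.
V_DS = V_DD − I_D·R_D = 18 − 2.46×5.6 = 4.25 V.
Saturation requires V_DS ≥ V_GS − V_t = 1.61 V; 4.25 ≥ 1.61 ✓.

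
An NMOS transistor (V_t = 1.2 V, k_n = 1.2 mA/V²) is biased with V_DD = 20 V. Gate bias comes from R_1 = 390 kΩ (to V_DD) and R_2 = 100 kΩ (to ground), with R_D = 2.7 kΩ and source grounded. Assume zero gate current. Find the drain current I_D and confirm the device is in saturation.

V_G = V_DD·R_2/(R_1+R_2) = 20×100/490 = 4.08 V. With the source grounded, V_GS = V_G = 4.08 V.
Assume saturation: I_D = (k_n/2)(V_GS − V_t)² = (1.2/2)×(4.08 − 1.2)² = 0.6×2.88² = 4.98 mA.
V_DS = V_DD − I_D·R_D = 20 − 4.98×2.7 = 6.55 V.
Saturation requires V_DS ≥ V_GS − V_t = 2.88 V; 6.55 ≥ 2.88 ✓.

I_D ≈ 5 mA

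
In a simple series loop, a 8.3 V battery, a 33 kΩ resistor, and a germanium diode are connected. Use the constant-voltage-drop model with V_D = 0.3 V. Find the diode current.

KVL around the loop: 8.3 = V_D + I·R = 0.3 + I × 33 kΩ.
So I = (8.3 − 0.3) / 33 kΩ = 8 / 33 = 0.242 mA.

I ≈ 0.24 mA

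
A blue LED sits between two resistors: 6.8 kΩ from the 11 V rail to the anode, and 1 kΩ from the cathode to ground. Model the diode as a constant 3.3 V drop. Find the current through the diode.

The two resistors are in series with the diode, so KVL gives 11 = I·6.8 + 3.3 + I·1.
I = (11 − 3.3) / (6.8 + 1) kΩ = 7.7 / 7.8 = 0.987 mA.

I ≈ 0.99 mA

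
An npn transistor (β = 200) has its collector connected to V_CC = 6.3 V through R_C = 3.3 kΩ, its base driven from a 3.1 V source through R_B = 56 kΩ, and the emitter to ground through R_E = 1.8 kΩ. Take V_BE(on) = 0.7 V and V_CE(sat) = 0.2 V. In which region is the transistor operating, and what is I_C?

Assume active. Base-emitter loop: I_B = (V_BB − V_BE)/(R_B + (β+1)R_E) = (3.1 − 0.7)/(56 + 201×1.8) = 0.00574 mA.
I_C = β·I_B = 200×0.00574 = 1.15 mA.
V_CE = V_CC − I_C·R_C − I_E·R_E = 6.3 − 1.15×3.3 − 1.15×1.8 = 0.43 V > V_CE(sat), so the active-region assumption holds.

active; I_C ≈ 1.1 mA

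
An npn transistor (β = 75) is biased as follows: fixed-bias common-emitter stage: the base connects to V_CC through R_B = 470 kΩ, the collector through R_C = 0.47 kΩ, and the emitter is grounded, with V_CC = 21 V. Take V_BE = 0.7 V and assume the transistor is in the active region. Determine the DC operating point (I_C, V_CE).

I_C ≈ 3.2 mA, V_CE ≈ 19 V

Base loop: V_CC = I_B·R_B + V_BE, so I_B = (21 − 0.7)/470 kΩ = 0.0432 mA.
In the active region I_C = β·I_B = 75 × 0.0432 = 3.24 mA.
Collector loop: V_CE = V_CC − I_C·R_C = 21 − 3.24×0.47 = 19.5 V.
Since V_CE = 19.5 V > V_CE(sat) ≈ 0.2 V, the transistor is in the active region as assumed.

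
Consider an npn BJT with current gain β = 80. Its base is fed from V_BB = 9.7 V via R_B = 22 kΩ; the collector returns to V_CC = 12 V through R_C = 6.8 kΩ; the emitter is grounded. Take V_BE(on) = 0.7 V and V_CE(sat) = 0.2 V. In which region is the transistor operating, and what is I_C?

Assume active: I_B = (9.7 − 0.7)/22 = 0.409 mA, giving I_C = β·I_B = 32.7 mA.
But then V_CE = 12 − 32.7×6.8 = -211 V < V_CE(sat) = 0.2 V — impossible in the active region.
So the transistor is saturated. With V_CE = 0.2 V, I_C = (V_CC − 0.2)/R_C = 11.8/6.8 = 1.74 mA.
Check: β·I_B = 32.7 mA > I_C = 1.74 mA, confirming saturation.

saturation; I_C ≈ 1.7 mA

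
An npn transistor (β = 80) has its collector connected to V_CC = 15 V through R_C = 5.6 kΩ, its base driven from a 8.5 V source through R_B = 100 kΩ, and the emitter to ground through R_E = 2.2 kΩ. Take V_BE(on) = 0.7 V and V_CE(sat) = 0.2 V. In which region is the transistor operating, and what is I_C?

Assume active: I_B = (8.5 − 0.7)/(100 + 81×2.2) = 0.028 mA, I_C = β·I_B = 2.24 mA.
Then V_CE = 15 − 2.24×5.6 − 2.27×2.2 = -2.56 V < 0.2 V — the active assumption fails.
Re-solve with V_CE = 0.2 V. KCL at the emitter: V_E/R_E = (V_BB−0.7−V_E)/R_B + (V_CC−0.2−V_E)/R_C, giving V_E = 4.23 V.
I_C = (V_CC − 0.2 − V_E)/R_C = (14.8 − 4.23)/5.6 = 1.89 mA.
Check: I_B = (7.8 − 4.23)/100 = 0.0357 mA, and β·I_B = 2.86 mA > I_C, confirming saturation.

saturation; I_C ≈ 1.9 mA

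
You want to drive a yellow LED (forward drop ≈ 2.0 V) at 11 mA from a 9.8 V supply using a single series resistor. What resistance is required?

R ≈ 0.71 kΩ

The resistor drops V_S − V_D = 9.8 − 2.0 = 7.8 V at 11 mA.
R = 7.8 V / 11 mA = 0.709 kΩ.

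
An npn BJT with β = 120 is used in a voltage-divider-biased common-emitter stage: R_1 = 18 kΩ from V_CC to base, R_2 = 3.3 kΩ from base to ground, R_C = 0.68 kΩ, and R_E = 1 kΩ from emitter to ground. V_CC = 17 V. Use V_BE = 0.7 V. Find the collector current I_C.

Thevenize the base divider: V_Th = V_CC·R_2/(R_1+R_2) = 17×3.3/21.3 = 2.63 V, R_Th = R_1‖R_2 = 2.79 kΩ.
Base-emitter loop: V_Th = I_B·R_Th + V_BE + (β+1)I_B·R_E, so I_B = (2.63 − 0.7) / (2.79 + 121×1) = 0.0156 mA.
I_C = β·I_B = 120×0.0156 = 1.87 mA, and I_E = (β+1)I_B = 1.89 mA.
V_CE = V_CC − I_C·R_C − I_E·R_E = 17 − 1.87×0.68 − 1.89×1 = 13.8 V.
V_CE = 13.8 V > 0.2 V confirms active-region operation.

I_C ≈ 1.9 mA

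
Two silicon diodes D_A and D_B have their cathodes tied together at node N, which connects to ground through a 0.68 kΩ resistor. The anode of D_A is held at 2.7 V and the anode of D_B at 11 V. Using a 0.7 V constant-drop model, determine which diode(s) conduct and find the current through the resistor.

Assume both conduct. Then node N would need to be at both 2.7−0.7 = 2 V and 11−0.7 = 10.3 V, which is impossible.
Assume only D_B conducts: V_N = 11 − 0.7 = 10.3 V, so I_R = 10.3/0.68 = 15.1 mA.
Check D_A: its anode-to-cathode voltage is 2.7 − 10.3 = -7.6 V < 0.7 V, so it is off. The assumption is consistent.

Only D_B conducts; I_R ≈ 15 mA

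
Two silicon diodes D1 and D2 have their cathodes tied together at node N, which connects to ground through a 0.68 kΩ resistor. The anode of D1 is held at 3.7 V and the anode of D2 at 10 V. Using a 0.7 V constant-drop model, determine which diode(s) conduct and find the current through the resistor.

Only D2 conducts; I_R ≈ 14 mA

Assume both conduct. Then node N would need to be at both 3.7−0.7 = 3 V and 10−0.7 = 9.3 V, which is impossible.
Assume only D2 conducts: V_N = 10 − 0.7 = 9.3 V, so I_R = 9.3/0.68 = 13.7 mA.
Check D1: its anode-to-cathode voltage is 3.7 − 9.3 = -5.6 V < 0.7 V, so it is off. The assumption is consistent.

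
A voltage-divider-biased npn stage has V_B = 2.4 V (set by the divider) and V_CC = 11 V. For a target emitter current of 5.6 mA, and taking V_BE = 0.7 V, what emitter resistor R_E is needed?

R_E ≈ 0.3 kΩ

V_E = V_B − V_BE = 2.4 − 0.7 = 1.7 V.
R_E = V_E / I_E = 1.7 / 5.6 = 0.304 kΩ.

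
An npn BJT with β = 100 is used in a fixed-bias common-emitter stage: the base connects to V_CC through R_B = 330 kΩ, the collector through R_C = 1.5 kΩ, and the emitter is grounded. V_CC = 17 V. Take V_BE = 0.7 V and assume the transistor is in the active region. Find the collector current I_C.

Base loop: V_CC = I_B·R_B + V_BE, so I_B = (17 − 0.7)/330 kΩ = 0.0494 mA.
In the active region I_C = β·I_B = 100 × 0.0494 = 4.94 mA.
Collector loop: V_CE = V_CC − I_C·R_C = 17 − 4.94×1.5 = 9.59 V.
Since V_CE = 9.59 V > V_CE(sat) ≈ 0.2 V, the transistor is in the active region as assumed.

I_C ≈ 4.9 mA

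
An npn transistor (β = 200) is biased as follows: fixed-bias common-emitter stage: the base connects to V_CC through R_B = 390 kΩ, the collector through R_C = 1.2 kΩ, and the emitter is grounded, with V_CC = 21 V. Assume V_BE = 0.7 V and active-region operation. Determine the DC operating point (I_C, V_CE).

Base loop: V_CC = I_B·R_B + V_BE, so I_B = (21 − 0.7)/390 kΩ = 0.0521 mA.
In the active region I_C = β·I_B = 200 × 0.0521 = 10.4 mA.
Collector loop: V_CE = V_CC − I_C·R_C = 21 − 10.4×1.2 = 8.51 V.
Since V_CE = 8.51 V > V_CE(sat) ≈ 0.2 V, the transistor is in the active region as assumed.

I_C ≈ 10 mA, V_CE ≈ 8.5 V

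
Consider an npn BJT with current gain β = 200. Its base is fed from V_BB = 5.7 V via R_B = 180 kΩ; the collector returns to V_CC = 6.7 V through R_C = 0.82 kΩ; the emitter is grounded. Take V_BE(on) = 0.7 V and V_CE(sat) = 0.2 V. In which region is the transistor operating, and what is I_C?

active; I_C ≈ 5.6 mA

Assume active. Base-emitter loop: I_B = (V_BB − V_BE)/R_B = (5.7 − 0.7)/180 = 0.0278 mA.
I_C = β·I_B = 200×0.0278 = 5.56 mA.
V_CE = V_CC − I_C·R_C = 6.7 − 5.56×0.82 = 2.14 V > V_CE(sat), so the active-region assumption holds.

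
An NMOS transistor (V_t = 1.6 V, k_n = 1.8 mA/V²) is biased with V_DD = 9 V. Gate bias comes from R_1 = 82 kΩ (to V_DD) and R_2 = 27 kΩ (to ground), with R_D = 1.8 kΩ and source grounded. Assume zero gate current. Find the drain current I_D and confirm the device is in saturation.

V_G = V_DD·R_2/(R_1+R_2) = 9×27/109 = 2.23 V. With the source grounded, V_GS = V_G = 2.23 V.
Assume saturation: I_D = (k_n/2)(V_GS − V_t)² = (1.8/2)×(2.23 − 1.6)² = 0.9×0.629² = 0.356 mA.
V_DS = V_DD − I_D·R_D = 9 − 0.356×1.8 = 8.36 V.
Saturation requires V_DS ≥ V_GS − V_t = 0.629 V; 8.36 ≥ 0.629 ✓.

I_D ≈ 0.36 mA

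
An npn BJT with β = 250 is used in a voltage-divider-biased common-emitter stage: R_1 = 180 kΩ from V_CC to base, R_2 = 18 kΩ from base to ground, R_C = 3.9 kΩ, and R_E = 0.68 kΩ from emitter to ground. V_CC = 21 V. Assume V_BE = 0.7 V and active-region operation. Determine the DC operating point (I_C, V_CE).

I_C ≈ 1.6 mA, V_CE ≈ 14 V

Thevenize the base divider: V_Th = V_CC·R_2/(R_1+R_2) = 21×18/198 = 1.91 V, R_Th = R_1‖R_2 = 16.4 kΩ.
Base-emitter loop: V_Th = I_B·R_Th + V_BE + (β+1)I_B·R_E, so I_B = (1.91 − 0.7) / (16.4 + 251×0.68) = 0.00646 mA.
I_C = β·I_B = 250×0.00646 = 1.62 mA, and I_E = (β+1)I_B = 1.62 mA.
V_CE = V_CC − I_C·R_C − I_E·R_E = 21 − 1.62×3.9 − 1.62×0.68 = 13.6 V.
V_CE = 13.6 V > 0.2 V confirms active-region operation.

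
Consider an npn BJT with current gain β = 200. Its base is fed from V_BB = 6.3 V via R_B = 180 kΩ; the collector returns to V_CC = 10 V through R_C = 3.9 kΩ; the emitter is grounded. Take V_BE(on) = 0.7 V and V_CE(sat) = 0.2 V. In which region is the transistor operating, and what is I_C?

Assume active: I_B = (6.3 − 0.7)/180 = 0.0311 mA, giving I_C = β·I_B = 6.22 mA.
But then V_CE = 10 − 6.22×3.9 = -14.3 V < V_CE(sat) = 0.2 V — impossible in the active region.
So the transistor is saturated. With V_CE = 0.2 V, I_C = (V_CC − 0.2)/R_C = 9.8/3.9 = 2.51 mA.
Check: β·I_B = 6.22 mA > I_C = 2.51 mA, confirming saturation.

saturation; I_C ≈ 2.5 mA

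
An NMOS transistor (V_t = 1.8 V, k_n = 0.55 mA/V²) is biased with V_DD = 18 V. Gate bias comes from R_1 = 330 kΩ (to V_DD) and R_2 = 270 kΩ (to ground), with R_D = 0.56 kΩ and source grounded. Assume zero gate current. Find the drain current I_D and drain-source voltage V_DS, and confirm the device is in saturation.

I_D ≈ 11 mA, V_DS ≈ 12 V

V_G = V_DD·R_2/(R_1+R_2) = 18×270/600 = 8.1 V. With the source grounded, V_GS = V_G = 8.1 V.
Assume saturation: I_D = (k_n/2)(V_GS − V_t)² = (0.55/2)×(8.1 − 1.8)² = 0.275×6.3² = 10.9 mA.
V_DS = V_DD − I_D·R_D = 18 − 10.9×0.56 = 11.9 V.
Saturation requires V_DS ≥ V_GS − V_t = 6.3 V; 11.9 ≥ 6.3 ✓.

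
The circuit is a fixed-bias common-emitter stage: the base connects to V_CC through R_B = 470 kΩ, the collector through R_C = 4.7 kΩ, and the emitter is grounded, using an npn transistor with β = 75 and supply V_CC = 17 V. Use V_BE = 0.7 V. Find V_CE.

Base loop: V_CC = I_B·R_B + V_BE, so I_B = (17 − 0.7)/470 kΩ = 0.0347 mA.
In the active region I_C = β·I_B = 75 × 0.0347 = 2.6 mA.
Collector loop: V_CE = V_CC − I_C·R_C = 17 − 2.6×4.7 = 4.78 V.
Since V_CE = 4.78 V > V_CE(sat) ≈ 0.2 V, the transistor is in the active region as assumed.

V_CE ≈ 4.8 V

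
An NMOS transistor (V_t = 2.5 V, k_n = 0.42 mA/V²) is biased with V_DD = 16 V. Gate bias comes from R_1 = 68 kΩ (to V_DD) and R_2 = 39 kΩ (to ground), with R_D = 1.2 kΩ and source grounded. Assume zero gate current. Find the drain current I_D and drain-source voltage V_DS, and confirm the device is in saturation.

I_D ≈ 2.3 mA, V_DS ≈ 13 V

V_G = V_DD·R_2/(R_1+R_2) = 16×39/107 = 5.83 V. With the source grounded, V_GS = V_G = 5.83 V.
Assume saturation: I_D = (k_n/2)(V_GS − V_t)² = (0.42/2)×(5.83 − 2.5)² = 0.21×3.33² = 2.33 mA.
V_DS = V_DD − I_D·R_D = 16 − 2.33×1.2 = 13.2 V.
Saturation requires V_DS ≥ V_GS − V_t = 3.33 V; 13.2 ≥ 3.33 ✓.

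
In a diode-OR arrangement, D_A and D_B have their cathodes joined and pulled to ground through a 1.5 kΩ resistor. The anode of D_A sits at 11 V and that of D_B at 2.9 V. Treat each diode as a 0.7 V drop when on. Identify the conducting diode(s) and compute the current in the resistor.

Assume both conduct. Then node N would need to be at both 11−0.7 = 10.3 V and 2.9−0.7 = 2.2 V, which is impossible.
Assume only D_A conducts: V_N = 11 − 0.7 = 10.3 V, so I_R = 10.3/1.5 = 6.87 mA.
Check D_B: its anode-to-cathode voltage is 2.9 − 10.3 = -7.4 V < 0.7 V, so it is off. The assumption is consistent.

Only D_A conducts; I_R ≈ 6.9 mA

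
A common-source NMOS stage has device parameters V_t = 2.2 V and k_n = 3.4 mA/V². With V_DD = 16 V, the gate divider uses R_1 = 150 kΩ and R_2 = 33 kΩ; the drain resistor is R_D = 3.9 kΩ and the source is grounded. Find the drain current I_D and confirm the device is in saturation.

V_G = V_DD·R_2/(R_1+R_2) = 16×33/183 = 2.89 V. With the source grounded, V_GS = V_G = 2.89 V.
Assume saturation: I_D = (k_n/2)(V_GS − V_t)² = (3.4/2)×(2.89 − 2.2)² = 1.7×0.685² = 0.798 mA.
V_DS = V_DD − I_D·R_D = 16 − 0.798×3.9 = 12.9 V.
Saturation requires V_DS ≥ V_GS − V_t = 0.685 V; 12.9 ≥ 0.685 ✓.

I_D ≈ 0.8 mA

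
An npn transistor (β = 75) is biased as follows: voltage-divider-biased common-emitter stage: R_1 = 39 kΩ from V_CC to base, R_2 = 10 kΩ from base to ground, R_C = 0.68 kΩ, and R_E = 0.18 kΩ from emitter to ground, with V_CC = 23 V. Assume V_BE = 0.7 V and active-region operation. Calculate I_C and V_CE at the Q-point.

I_C ≈ 14 mA, V_CE ≈ 11 V

Thevenize the base divider: V_Th = V_CC·R_2/(R_1+R_2) = 23×10/49 = 4.69 V, R_Th = R_1‖R_2 = 7.96 kΩ.
Base-emitter loop: V_Th = I_B·R_Th + V_BE + (β+1)I_B·R_E, so I_B = (4.69 − 0.7) / (7.96 + 76×0.18) = 0.185 mA.
I_C = β·I_B = 75×0.185 = 13.8 mA, and I_E = (β+1)I_B = 14 mA.
V_CE = V_CC − I_C·R_C − I_E·R_E = 23 − 13.8×0.68 − 14×0.18 = 11.1 V.
V_CE = 11.1 V > 0.2 V confirms active-region operation.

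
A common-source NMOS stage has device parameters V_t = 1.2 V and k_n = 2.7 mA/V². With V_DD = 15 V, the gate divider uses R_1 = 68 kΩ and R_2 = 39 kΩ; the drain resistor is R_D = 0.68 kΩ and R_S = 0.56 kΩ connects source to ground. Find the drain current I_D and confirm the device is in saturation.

V_G = V_DD·R_2/(R_1+R_2) = 15×39/107 = 5.47 V.
Assume saturation: I_D = (k_n/2)(V_GS − V_t)² with V_GS = V_G − I_D·R_S = 5.47 − 0.56·I_D.
Substituting gives 0.423·I_D² − 7.45·I_D + 24.6 = 0, with roots I_D = 4.4 or 13.2 mA.
The root I_D = 13.2 mA gives V_GS = -1.93 V ≤ V_t, so take I_D = 4.4 mA.
Then V_GS = 3 V and V_DS = V_DD − I_D(R_D+R_S) = 15 − 4.4×1.24 = 9.55 V.
Saturation requires V_DS ≥ V_GS − V_t = 1.8 V; 9.55 ≥ 1.8 ✓.

I_D ≈ 4.4 mA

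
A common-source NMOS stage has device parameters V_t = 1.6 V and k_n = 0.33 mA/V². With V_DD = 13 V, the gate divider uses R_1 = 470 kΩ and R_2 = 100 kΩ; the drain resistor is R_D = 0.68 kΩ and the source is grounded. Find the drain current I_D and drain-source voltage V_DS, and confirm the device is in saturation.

V_G = V_DD·R_2/(R_1+R_2) = 13×100/570 = 2.28 V. With the source grounded, V_GS = V_G = 2.28 V.
Assume saturation: I_D = (k_n/2)(V_GS − V_t)² = (0.33/2)×(2.28 − 1.6)² = 0.165×0.681² = 0.0765 mA.
V_DS = V_DD − I_D·R_D = 13 − 0.0765×0.68 = 12.9 V.
Saturation requires V_DS ≥ V_GS − V_t = 0.681 V; 12.9 ≥ 0.681 ✓.

I_D ≈ 0.076 mA, V_DS ≈ 13 V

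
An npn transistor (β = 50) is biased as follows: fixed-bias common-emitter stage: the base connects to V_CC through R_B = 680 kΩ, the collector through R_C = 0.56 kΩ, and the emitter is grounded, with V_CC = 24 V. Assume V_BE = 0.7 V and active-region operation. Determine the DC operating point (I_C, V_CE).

Base loop: V_CC = I_B·R_B + V_BE, so I_B = (24 − 0.7)/680 kΩ = 0.0343 mA.
In the active region I_C = β·I_B = 50 × 0.0343 = 1.71 mA.
Collector loop: V_CE = V_CC − I_C·R_C = 24 − 1.71×0.56 = 23 V.
Since V_CE = 23 V > V_CE(sat) ≈ 0.2 V, the transistor is in the active region as assumed.

I_C ≈ 1.7 mA, V_CE ≈ 23 V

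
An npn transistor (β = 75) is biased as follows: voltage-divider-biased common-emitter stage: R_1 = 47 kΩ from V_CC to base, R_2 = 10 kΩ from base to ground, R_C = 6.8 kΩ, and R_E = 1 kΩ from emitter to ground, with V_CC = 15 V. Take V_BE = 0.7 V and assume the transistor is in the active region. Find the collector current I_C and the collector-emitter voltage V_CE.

I_C ≈ 1.7 mA, V_CE ≈ 1.6 V

Thevenize the base divider: V_Th = V_CC·R_2/(R_1+R_2) = 15×10/57 = 2.63 V, R_Th = R_1‖R_2 = 8.25 kΩ.
Base-emitter loop: V_Th = I_B·R_Th + V_BE + (β+1)I_B·R_E, so I_B = (2.63 − 0.7) / (8.25 + 76×1) = 0.0229 mA.
I_C = β·I_B = 75×0.0229 = 1.72 mA, and I_E = (β+1)I_B = 1.74 mA.
V_CE = V_CC − I_C·R_C − I_E·R_E = 15 − 1.72×6.8 − 1.74×1 = 1.56 V.
V_CE = 1.56 V > 0.2 V confirms active-region operation.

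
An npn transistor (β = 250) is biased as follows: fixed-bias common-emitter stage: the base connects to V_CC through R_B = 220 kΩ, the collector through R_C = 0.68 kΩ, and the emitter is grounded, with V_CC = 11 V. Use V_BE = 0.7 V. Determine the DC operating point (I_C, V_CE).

I_C ≈ 12 mA, V_CE ≈ 3 V

Base loop: V_CC = I_B·R_B + V_BE, so I_B = (11 − 0.7)/220 kΩ = 0.0468 mA.
In the active region I_C = β·I_B = 250 × 0.0468 = 11.7 mA.
Collector loop: V_CE = V_CC − I_C·R_C = 11 − 11.7×0.68 = 3.04 V.
Since V_CE = 3.04 V > V_CE(sat) ≈ 0.2 V, the transistor is in the active region as assumed.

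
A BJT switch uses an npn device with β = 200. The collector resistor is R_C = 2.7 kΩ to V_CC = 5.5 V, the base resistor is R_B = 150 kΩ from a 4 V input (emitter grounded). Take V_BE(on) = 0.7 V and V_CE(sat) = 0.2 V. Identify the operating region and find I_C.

Assume active: I_B = (4 − 0.7)/150 = 0.022 mA, giving I_C = β·I_B = 4.4 mA.
But then V_CE = 5.5 − 4.4×2.7 = -6.38 V < V_CE(sat) = 0.2 V — impossible in the active region.
So the transistor is saturated. With V_CE = 0.2 V, I_C = (V_CC − 0.2)/R_C = 5.3/2.7 = 1.96 mA.
Check: β·I_B = 4.4 mA > I_C = 1.96 mA, confirming saturation.

saturation; I_C ≈ 2 mA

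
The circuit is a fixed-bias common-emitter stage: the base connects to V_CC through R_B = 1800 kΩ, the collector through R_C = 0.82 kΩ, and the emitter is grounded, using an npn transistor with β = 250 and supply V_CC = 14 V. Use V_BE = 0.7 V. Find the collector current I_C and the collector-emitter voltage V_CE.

Base loop: V_CC = I_B·R_B + V_BE, so I_B = (14 − 0.7)/1800 kΩ = 0.00739 mA.
In the active region I_C = β·I_B = 250 × 0.00739 = 1.85 mA.
Collector loop: V_CE = V_CC − I_C·R_C = 14 − 1.85×0.82 = 12.5 V.
Since V_CE = 12.5 V > V_CE(sat) ≈ 0.2 V, the transistor is in the active region as assumed.

I_C ≈ 1.8 mA, V_CE ≈ 12 V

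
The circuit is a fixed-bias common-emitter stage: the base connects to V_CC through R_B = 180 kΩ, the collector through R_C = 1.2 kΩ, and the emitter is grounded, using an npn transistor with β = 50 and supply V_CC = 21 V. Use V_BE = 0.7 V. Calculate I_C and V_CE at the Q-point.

I_C ≈ 5.6 mA, V_CE ≈ 14 V

Base loop: V_CC = I_B·R_B + V_BE, so I_B = (21 − 0.7)/180 kΩ = 0.113 mA.
In the active region I_C = β·I_B = 50 × 0.113 = 5.64 mA.
Collector loop: V_CE = V_CC − I_C·R_C = 21 − 5.64×1.2 = 14.2 V.
Since V_CE = 14.2 V > V_CE(sat) ≈ 0.2 V, the transistor is in the active region as assumed.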